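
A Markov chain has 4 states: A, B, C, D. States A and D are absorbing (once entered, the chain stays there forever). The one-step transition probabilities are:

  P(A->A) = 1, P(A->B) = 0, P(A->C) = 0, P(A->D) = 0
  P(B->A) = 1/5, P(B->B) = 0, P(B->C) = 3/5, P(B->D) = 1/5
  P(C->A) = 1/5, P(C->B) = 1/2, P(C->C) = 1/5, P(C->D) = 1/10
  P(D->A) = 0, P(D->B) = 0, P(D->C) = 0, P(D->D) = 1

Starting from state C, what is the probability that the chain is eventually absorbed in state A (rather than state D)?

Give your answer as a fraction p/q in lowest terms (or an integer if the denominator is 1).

Answer: 3/5

Derivation:
Let a_i = P(absorbed in A | start in state i).
Boundary conditions: a_A = 1, a_D = 0.
For each transient state i, a_i = sum_j P(i->j) * a_j:
  a_B = 1/5*a_A + 0*a_B + 3/5*a_C + 1/5*a_D
  a_C = 1/5*a_A + 1/2*a_B + 1/5*a_C + 1/10*a_D

Substituting a_A = 1 and a_D = 0, rearrange to (I - Q) a = r where r[i] = P(i -> A):
  [1, -3/5] . (a_B, a_C) = 1/5
  [-1/2, 4/5] . (a_B, a_C) = 1/5

Solving yields:
  a_B = 14/25
  a_C = 3/5

Starting state is C, so the absorption probability is a_C = 3/5.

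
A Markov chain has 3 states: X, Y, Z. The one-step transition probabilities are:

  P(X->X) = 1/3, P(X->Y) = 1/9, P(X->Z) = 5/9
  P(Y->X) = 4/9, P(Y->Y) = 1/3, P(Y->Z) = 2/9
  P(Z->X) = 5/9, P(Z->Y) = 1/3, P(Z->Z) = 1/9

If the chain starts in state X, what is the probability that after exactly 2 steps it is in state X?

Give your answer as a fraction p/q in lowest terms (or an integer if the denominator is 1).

Answer: 38/81

Derivation:
Computing P^2 by repeated multiplication:
P^1 =
  X: [1/3, 1/9, 5/9]
  Y: [4/9, 1/3, 2/9]
  Z: [5/9, 1/3, 1/9]
P^2 =
  X: [38/81, 7/27, 22/81]
  Y: [34/81, 19/81, 28/81]
  Z: [32/81, 17/81, 32/81]

(P^2)[X -> X] = 38/81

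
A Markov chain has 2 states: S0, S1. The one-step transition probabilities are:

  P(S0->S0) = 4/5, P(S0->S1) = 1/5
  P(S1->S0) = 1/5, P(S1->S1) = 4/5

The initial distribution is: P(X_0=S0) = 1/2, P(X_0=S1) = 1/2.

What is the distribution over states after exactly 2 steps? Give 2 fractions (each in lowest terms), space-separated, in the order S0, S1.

Answer: 1/2 1/2

Derivation:
Propagating the distribution step by step (d_{t+1} = d_t * P):
d_0 = (S0=1/2, S1=1/2)
  d_1[S0] = 1/2*4/5 + 1/2*1/5 = 1/2
  d_1[S1] = 1/2*1/5 + 1/2*4/5 = 1/2
d_1 = (S0=1/2, S1=1/2)
  d_2[S0] = 1/2*4/5 + 1/2*1/5 = 1/2
  d_2[S1] = 1/2*1/5 + 1/2*4/5 = 1/2
d_2 = (S0=1/2, S1=1/2)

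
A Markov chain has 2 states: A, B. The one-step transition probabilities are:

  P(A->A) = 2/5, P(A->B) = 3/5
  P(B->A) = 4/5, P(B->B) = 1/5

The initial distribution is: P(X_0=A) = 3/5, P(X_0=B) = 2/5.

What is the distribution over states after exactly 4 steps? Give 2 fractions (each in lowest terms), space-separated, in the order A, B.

Propagating the distribution step by step (d_{t+1} = d_t * P):
d_0 = (A=3/5, B=2/5)
  d_1[A] = 3/5*2/5 + 2/5*4/5 = 14/25
  d_1[B] = 3/5*3/5 + 2/5*1/5 = 11/25
d_1 = (A=14/25, B=11/25)
  d_2[A] = 14/25*2/5 + 11/25*4/5 = 72/125
  d_2[B] = 14/25*3/5 + 11/25*1/5 = 53/125
d_2 = (A=72/125, B=53/125)
  d_3[A] = 72/125*2/5 + 53/125*4/5 = 356/625
  d_3[B] = 72/125*3/5 + 53/125*1/5 = 269/625
d_3 = (A=356/625, B=269/625)
  d_4[A] = 356/625*2/5 + 269/625*4/5 = 1788/3125
  d_4[B] = 356/625*3/5 + 269/625*1/5 = 1337/3125
d_4 = (A=1788/3125, B=1337/3125)

Answer: 1788/3125 1337/3125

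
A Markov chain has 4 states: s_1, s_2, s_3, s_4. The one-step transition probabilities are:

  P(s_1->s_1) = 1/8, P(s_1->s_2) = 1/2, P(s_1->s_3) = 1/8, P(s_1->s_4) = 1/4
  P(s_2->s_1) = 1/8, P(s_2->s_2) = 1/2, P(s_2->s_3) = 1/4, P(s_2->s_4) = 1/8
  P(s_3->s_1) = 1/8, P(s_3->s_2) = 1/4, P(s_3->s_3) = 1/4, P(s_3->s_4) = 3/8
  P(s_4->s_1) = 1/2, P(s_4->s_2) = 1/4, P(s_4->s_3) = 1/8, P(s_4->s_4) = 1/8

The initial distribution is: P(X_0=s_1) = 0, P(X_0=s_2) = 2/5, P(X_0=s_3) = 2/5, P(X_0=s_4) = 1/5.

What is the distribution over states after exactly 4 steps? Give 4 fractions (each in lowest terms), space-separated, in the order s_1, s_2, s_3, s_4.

Propagating the distribution step by step (d_{t+1} = d_t * P):
d_0 = (s_1=0, s_2=2/5, s_3=2/5, s_4=1/5)
  d_1[s_1] = 0*1/8 + 2/5*1/8 + 2/5*1/8 + 1/5*1/2 = 1/5
  d_1[s_2] = 0*1/2 + 2/5*1/2 + 2/5*1/4 + 1/5*1/4 = 7/20
  d_1[s_3] = 0*1/8 + 2/5*1/4 + 2/5*1/4 + 1/5*1/8 = 9/40
  d_1[s_4] = 0*1/4 + 2/5*1/8 + 2/5*3/8 + 1/5*1/8 = 9/40
d_1 = (s_1=1/5, s_2=7/20, s_3=9/40, s_4=9/40)
  d_2[s_1] = 1/5*1/8 + 7/20*1/8 + 9/40*1/8 + 9/40*1/2 = 67/320
  d_2[s_2] = 1/5*1/2 + 7/20*1/2 + 9/40*1/4 + 9/40*1/4 = 31/80
  d_2[s_3] = 1/5*1/8 + 7/20*1/4 + 9/40*1/4 + 9/40*1/8 = 63/320
  d_2[s_4] = 1/5*1/4 + 7/20*1/8 + 9/40*3/8 + 9/40*1/8 = 33/160
d_2 = (s_1=67/320, s_2=31/80, s_3=63/320, s_4=33/160)
  d_3[s_1] = 67/320*1/8 + 31/80*1/8 + 63/320*1/8 + 33/160*1/2 = 259/1280
  d_3[s_2] = 67/320*1/2 + 31/80*1/2 + 63/320*1/4 + 33/160*1/4 = 511/1280
  d_3[s_3] = 67/320*1/8 + 31/80*1/4 + 63/320*1/4 + 33/160*1/8 = 507/2560
  d_3[s_4] = 67/320*1/4 + 31/80*1/8 + 63/320*3/8 + 33/160*1/8 = 513/2560
d_3 = (s_1=259/1280, s_2=511/1280, s_3=507/2560, s_4=513/2560)
  d_4[s_1] = 259/1280*1/8 + 511/1280*1/8 + 507/2560*1/8 + 513/2560*1/2 = 4099/20480
  d_4[s_2] = 259/1280*1/2 + 511/1280*1/2 + 507/2560*1/4 + 513/2560*1/4 = 205/512
  d_4[s_3] = 259/1280*1/8 + 511/1280*1/4 + 507/2560*1/4 + 513/2560*1/8 = 4089/20480
  d_4[s_4] = 259/1280*1/4 + 511/1280*1/8 + 507/2560*3/8 + 513/2560*1/8 = 1023/5120
d_4 = (s_1=4099/20480, s_2=205/512, s_3=4089/20480, s_4=1023/5120)

Answer: 4099/20480 205/512 4089/20480 1023/5120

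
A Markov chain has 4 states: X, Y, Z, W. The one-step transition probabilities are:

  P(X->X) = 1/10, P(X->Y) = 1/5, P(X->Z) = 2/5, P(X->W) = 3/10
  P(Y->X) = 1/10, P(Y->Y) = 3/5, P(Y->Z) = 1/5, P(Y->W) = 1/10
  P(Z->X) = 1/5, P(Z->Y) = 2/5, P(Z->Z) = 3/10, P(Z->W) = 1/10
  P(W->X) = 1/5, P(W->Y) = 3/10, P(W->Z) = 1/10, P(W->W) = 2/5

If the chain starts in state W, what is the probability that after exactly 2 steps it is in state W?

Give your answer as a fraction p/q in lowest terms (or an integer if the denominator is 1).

Computing P^2 by repeated multiplication:
P^1 =
  X: [1/10, 1/5, 2/5, 3/10]
  Y: [1/10, 3/5, 1/5, 1/10]
  Z: [1/5, 2/5, 3/10, 1/10]
  W: [1/5, 3/10, 1/10, 2/5]
P^2 =
  X: [17/100, 39/100, 23/100, 21/100]
  Y: [13/100, 49/100, 23/100, 3/20]
  Z: [7/50, 43/100, 13/50, 17/100]
  W: [3/20, 19/50, 21/100, 13/50]

(P^2)[W -> W] = 13/50

Answer: 13/50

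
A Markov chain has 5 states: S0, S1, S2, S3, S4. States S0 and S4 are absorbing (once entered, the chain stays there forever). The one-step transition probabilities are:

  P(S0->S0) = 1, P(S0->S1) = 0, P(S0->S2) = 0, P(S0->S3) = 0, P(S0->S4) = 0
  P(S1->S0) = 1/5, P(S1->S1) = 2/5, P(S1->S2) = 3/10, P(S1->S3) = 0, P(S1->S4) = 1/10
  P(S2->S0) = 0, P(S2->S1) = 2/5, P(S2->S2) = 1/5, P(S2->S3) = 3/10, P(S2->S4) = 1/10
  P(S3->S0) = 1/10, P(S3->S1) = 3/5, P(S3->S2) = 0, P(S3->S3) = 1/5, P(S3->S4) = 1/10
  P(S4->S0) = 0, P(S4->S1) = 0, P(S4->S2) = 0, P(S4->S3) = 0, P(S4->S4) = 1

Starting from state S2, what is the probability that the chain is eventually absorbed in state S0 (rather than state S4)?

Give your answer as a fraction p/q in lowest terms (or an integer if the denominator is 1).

Let a_i = P(absorbed in S0 | start in state i).
Boundary conditions: a_S0 = 1, a_S4 = 0.
For each transient state i, a_i = sum_j P(i->j) * a_j:
  a_S1 = 1/5*a_S0 + 2/5*a_S1 + 3/10*a_S2 + 0*a_S3 + 1/10*a_S4
  a_S2 = 0*a_S0 + 2/5*a_S1 + 1/5*a_S2 + 3/10*a_S3 + 1/10*a_S4
  a_S3 = 1/10*a_S0 + 3/5*a_S1 + 0*a_S2 + 1/5*a_S3 + 1/10*a_S4

Substituting a_S0 = 1 and a_S4 = 0, rearrange to (I - Q) a = r where r[i] = P(i -> S0):
  [3/5, -3/10, 0] . (a_S1, a_S2, a_S3) = 1/5
  [-2/5, 4/5, -3/10] . (a_S1, a_S2, a_S3) = 0
  [-3/5, 0, 4/5] . (a_S1, a_S2, a_S3) = 1/10

Solving yields:
  a_S1 = 137/234
  a_S2 = 59/117
  a_S3 = 22/39

Starting state is S2, so the absorption probability is a_S2 = 59/117.

Answer: 59/117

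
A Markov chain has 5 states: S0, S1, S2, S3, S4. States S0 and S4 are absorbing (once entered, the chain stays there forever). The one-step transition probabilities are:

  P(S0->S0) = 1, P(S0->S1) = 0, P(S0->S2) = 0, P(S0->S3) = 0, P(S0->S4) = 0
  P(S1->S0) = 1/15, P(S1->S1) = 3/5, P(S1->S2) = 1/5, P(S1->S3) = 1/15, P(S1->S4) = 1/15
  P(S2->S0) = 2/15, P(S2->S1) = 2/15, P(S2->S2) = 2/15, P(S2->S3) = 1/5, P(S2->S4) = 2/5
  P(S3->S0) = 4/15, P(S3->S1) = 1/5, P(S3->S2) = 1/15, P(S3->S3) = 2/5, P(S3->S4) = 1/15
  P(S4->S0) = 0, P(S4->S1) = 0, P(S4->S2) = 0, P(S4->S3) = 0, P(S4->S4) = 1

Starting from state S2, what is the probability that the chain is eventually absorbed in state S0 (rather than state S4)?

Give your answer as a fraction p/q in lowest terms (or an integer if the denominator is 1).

Answer: 209/562

Derivation:
Let a_i = P(absorbed in S0 | start in state i).
Boundary conditions: a_S0 = 1, a_S4 = 0.
For each transient state i, a_i = sum_j P(i->j) * a_j:
  a_S1 = 1/15*a_S0 + 3/5*a_S1 + 1/5*a_S2 + 1/15*a_S3 + 1/15*a_S4
  a_S2 = 2/15*a_S0 + 2/15*a_S1 + 2/15*a_S2 + 1/5*a_S3 + 2/5*a_S4
  a_S3 = 4/15*a_S0 + 1/5*a_S1 + 1/15*a_S2 + 2/5*a_S3 + 1/15*a_S4

Substituting a_S0 = 1 and a_S4 = 0, rearrange to (I - Q) a = r where r[i] = P(i -> S0):
  [2/5, -1/5, -1/15] . (a_S1, a_S2, a_S3) = 1/15
  [-2/15, 13/15, -1/5] . (a_S1, a_S2, a_S3) = 2/15
  [-1/5, -1/15, 3/5] . (a_S1, a_S2, a_S3) = 4/15

Solving yields:
  a_S1 = 129/281
  a_S2 = 209/562
  a_S3 = 359/562

Starting state is S2, so the absorption probability is a_S2 = 209/562.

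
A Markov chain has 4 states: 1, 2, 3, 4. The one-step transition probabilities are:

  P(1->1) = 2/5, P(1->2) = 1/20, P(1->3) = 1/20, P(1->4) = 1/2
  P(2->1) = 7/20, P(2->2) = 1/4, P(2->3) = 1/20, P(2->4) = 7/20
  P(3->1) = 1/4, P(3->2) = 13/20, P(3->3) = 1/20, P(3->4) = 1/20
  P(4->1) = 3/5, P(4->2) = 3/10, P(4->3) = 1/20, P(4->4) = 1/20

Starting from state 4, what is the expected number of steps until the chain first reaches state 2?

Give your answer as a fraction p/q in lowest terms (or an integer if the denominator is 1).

Let h_i = expected steps to first reach 2 from state i.
Boundary: h_2 = 0.
First-step equations for the other states:
  h_1 = 1 + 2/5*h_1 + 1/20*h_2 + 1/20*h_3 + 1/2*h_4
  h_3 = 1 + 1/4*h_1 + 13/20*h_2 + 1/20*h_3 + 1/20*h_4
  h_4 = 1 + 3/5*h_1 + 3/10*h_2 + 1/20*h_3 + 1/20*h_4

Substituting h_2 = 0 and rearranging gives the linear system (I - Q) h = 1:
  [3/5, -1/20, -1/2] . (h_1, h_3, h_4) = 1
  [-1/4, 19/20, -1/20] . (h_1, h_3, h_4) = 1
  [-3/5, -1/20, 19/20] . (h_1, h_3, h_4) = 1

Solving yields:
  h_1 = 11600/1883
  h_3 = 5540/1883
  h_4 = 9600/1883

Starting state is 4, so the expected hitting time is h_4 = 9600/1883.

Answer: 9600/1883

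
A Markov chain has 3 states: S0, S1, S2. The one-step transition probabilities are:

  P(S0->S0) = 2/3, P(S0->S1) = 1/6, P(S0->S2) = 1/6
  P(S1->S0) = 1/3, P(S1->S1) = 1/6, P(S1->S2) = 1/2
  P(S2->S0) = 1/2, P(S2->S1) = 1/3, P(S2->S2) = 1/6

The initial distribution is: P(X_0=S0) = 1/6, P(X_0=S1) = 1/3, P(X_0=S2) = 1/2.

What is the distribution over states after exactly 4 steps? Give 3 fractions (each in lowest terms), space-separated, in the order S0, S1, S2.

Propagating the distribution step by step (d_{t+1} = d_t * P):
d_0 = (S0=1/6, S1=1/3, S2=1/2)
  d_1[S0] = 1/6*2/3 + 1/3*1/3 + 1/2*1/2 = 17/36
  d_1[S1] = 1/6*1/6 + 1/3*1/6 + 1/2*1/3 = 1/4
  d_1[S2] = 1/6*1/6 + 1/3*1/2 + 1/2*1/6 = 5/18
d_1 = (S0=17/36, S1=1/4, S2=5/18)
  d_2[S0] = 17/36*2/3 + 1/4*1/3 + 5/18*1/2 = 29/54
  d_2[S1] = 17/36*1/6 + 1/4*1/6 + 5/18*1/3 = 23/108
  d_2[S2] = 17/36*1/6 + 1/4*1/2 + 5/18*1/6 = 1/4
d_2 = (S0=29/54, S1=23/108, S2=1/4)
  d_3[S0] = 29/54*2/3 + 23/108*1/3 + 1/4*1/2 = 359/648
  d_3[S1] = 29/54*1/6 + 23/108*1/6 + 1/4*1/3 = 5/24
  d_3[S2] = 29/54*1/6 + 23/108*1/2 + 1/4*1/6 = 77/324
d_3 = (S0=359/648, S1=5/24, S2=77/324)
  d_4[S0] = 359/648*2/3 + 5/24*1/3 + 77/324*1/2 = 271/486
  d_4[S1] = 359/648*1/6 + 5/24*1/6 + 77/324*1/3 = 401/1944
  d_4[S2] = 359/648*1/6 + 5/24*1/2 + 77/324*1/6 = 17/72
d_4 = (S0=271/486, S1=401/1944, S2=17/72)

Answer: 271/486 401/1944 17/72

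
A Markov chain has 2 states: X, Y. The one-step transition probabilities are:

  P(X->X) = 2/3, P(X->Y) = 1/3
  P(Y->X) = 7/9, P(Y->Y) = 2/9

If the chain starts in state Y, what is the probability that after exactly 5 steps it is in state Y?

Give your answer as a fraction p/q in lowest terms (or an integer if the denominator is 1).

Answer: 17714/59049

Derivation:
Computing P^5 by repeated multiplication:
P^1 =
  X: [2/3, 1/3]
  Y: [7/9, 2/9]
P^2 =
  X: [19/27, 8/27]
  Y: [56/81, 25/81]
P^3 =
  X: [170/243, 73/243]
  Y: [511/729, 218/729]
P^4 =
  X: [1531/2187, 656/2187]
  Y: [4592/6561, 1969/6561]
P^5 =
  X: [13778/19683, 5905/19683]
  Y: [41335/59049, 17714/59049]

(P^5)[Y -> Y] = 17714/59049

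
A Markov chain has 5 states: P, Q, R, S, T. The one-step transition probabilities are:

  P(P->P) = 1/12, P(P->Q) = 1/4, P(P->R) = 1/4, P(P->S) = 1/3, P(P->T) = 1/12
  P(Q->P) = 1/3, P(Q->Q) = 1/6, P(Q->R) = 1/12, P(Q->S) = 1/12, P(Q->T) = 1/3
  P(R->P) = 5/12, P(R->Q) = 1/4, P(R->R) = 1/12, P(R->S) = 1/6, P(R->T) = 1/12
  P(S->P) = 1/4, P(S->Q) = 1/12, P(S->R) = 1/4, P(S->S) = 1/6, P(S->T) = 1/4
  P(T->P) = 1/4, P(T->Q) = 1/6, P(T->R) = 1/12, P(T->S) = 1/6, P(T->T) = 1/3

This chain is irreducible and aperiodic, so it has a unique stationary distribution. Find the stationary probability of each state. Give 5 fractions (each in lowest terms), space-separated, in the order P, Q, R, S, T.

The stationary distribution satisfies pi = pi * P, i.e.:
  pi_P = 1/12*pi_P + 1/3*pi_Q + 5/12*pi_R + 1/4*pi_S + 1/4*pi_T
  pi_Q = 1/4*pi_P + 1/6*pi_Q + 1/4*pi_R + 1/12*pi_S + 1/6*pi_T
  pi_R = 1/4*pi_P + 1/12*pi_Q + 1/12*pi_R + 1/4*pi_S + 1/12*pi_T
  pi_S = 1/3*pi_P + 1/12*pi_Q + 1/6*pi_R + 1/6*pi_S + 1/6*pi_T
  pi_T = 1/12*pi_P + 1/3*pi_Q + 1/12*pi_R + 1/4*pi_S + 1/3*pi_T
with normalization: pi_P + pi_Q + pi_R + pi_S + pi_T = 1.

Using the first 4 balance equations plus normalization, the linear system A*pi = b is:
  [-11/12, 1/3, 5/12, 1/4, 1/4] . pi = 0
  [1/4, -5/6, 1/4, 1/12, 1/6] . pi = 0
  [1/4, 1/12, -11/12, 1/4, 1/12] . pi = 0
  [1/3, 1/12, 1/6, -5/6, 1/6] . pi = 0
  [1, 1, 1, 1, 1] . pi = 1

Solving yields:
  pi_P = 726/2905
  pi_Q = 536/2905
  pi_R = 11/70
  pi_S = 1121/5810
  pi_T = 626/2905

Verification (pi * P):
  726/2905*1/12 + 536/2905*1/3 + 11/70*5/12 + 1121/5810*1/4 + 626/2905*1/4 = 726/2905 = pi_P  (ok)
  726/2905*1/4 + 536/2905*1/6 + 11/70*1/4 + 1121/5810*1/12 + 626/2905*1/6 = 536/2905 = pi_Q  (ok)
  726/2905*1/4 + 536/2905*1/12 + 11/70*1/12 + 1121/5810*1/4 + 626/2905*1/12 = 11/70 = pi_R  (ok)
  726/2905*1/3 + 536/2905*1/12 + 11/70*1/6 + 1121/5810*1/6 + 626/2905*1/6 = 1121/5810 = pi_S  (ok)
  726/2905*1/12 + 536/2905*1/3 + 11/70*1/12 + 1121/5810*1/4 + 626/2905*1/3 = 626/2905 = pi_T  (ok)

Answer: 726/2905 536/2905 11/70 1121/5810 626/2905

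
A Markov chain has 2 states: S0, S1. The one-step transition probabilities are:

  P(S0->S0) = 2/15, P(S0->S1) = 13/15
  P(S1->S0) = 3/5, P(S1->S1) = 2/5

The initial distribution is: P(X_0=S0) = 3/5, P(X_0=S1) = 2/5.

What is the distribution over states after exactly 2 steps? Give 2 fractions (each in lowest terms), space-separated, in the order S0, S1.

Answer: 169/375 206/375

Derivation:
Propagating the distribution step by step (d_{t+1} = d_t * P):
d_0 = (S0=3/5, S1=2/5)
  d_1[S0] = 3/5*2/15 + 2/5*3/5 = 8/25
  d_1[S1] = 3/5*13/15 + 2/5*2/5 = 17/25
d_1 = (S0=8/25, S1=17/25)
  d_2[S0] = 8/25*2/15 + 17/25*3/5 = 169/375
  d_2[S1] = 8/25*13/15 + 17/25*2/5 = 206/375
d_2 = (S0=169/375, S1=206/375)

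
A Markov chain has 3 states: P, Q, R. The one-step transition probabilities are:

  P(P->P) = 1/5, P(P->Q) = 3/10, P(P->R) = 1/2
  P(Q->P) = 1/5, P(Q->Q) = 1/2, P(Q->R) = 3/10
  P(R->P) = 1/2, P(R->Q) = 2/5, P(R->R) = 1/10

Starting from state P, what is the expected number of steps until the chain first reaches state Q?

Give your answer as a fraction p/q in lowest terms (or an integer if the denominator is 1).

Let h_i = expected steps to first reach Q from state i.
Boundary: h_Q = 0.
First-step equations for the other states:
  h_P = 1 + 1/5*h_P + 3/10*h_Q + 1/2*h_R
  h_R = 1 + 1/2*h_P + 2/5*h_Q + 1/10*h_R

Substituting h_Q = 0 and rearranging gives the linear system (I - Q) h = 1:
  [4/5, -1/2] . (h_P, h_R) = 1
  [-1/2, 9/10] . (h_P, h_R) = 1

Solving yields:
  h_P = 140/47
  h_R = 130/47

Starting state is P, so the expected hitting time is h_P = 140/47.

Answer: 140/47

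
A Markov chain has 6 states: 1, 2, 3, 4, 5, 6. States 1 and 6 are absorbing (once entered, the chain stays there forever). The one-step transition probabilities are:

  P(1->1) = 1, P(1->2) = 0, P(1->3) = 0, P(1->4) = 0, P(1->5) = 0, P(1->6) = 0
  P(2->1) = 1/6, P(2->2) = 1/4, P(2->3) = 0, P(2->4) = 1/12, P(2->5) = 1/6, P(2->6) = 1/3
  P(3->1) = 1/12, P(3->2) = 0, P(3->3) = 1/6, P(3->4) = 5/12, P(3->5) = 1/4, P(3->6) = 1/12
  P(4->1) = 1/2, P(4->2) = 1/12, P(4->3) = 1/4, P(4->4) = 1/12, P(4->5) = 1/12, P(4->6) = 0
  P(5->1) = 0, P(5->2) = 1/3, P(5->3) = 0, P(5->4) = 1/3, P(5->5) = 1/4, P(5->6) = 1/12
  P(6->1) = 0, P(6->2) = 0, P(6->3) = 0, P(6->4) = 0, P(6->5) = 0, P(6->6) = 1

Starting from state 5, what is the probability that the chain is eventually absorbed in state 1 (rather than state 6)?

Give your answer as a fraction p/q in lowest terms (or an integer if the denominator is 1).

Answer: 672/1201

Derivation:
Let a_i = P(absorbed in 1 | start in state i).
Boundary conditions: a_1 = 1, a_6 = 0.
For each transient state i, a_i = sum_j P(i->j) * a_j:
  a_2 = 1/6*a_1 + 1/4*a_2 + 0*a_3 + 1/12*a_4 + 1/6*a_5 + 1/3*a_6
  a_3 = 1/12*a_1 + 0*a_2 + 1/6*a_3 + 5/12*a_4 + 1/4*a_5 + 1/12*a_6
  a_4 = 1/2*a_1 + 1/12*a_2 + 1/4*a_3 + 1/12*a_4 + 1/12*a_5 + 0*a_6
  a_5 = 0*a_1 + 1/3*a_2 + 0*a_3 + 1/3*a_4 + 1/4*a_5 + 1/12*a_6

Substituting a_1 = 1 and a_6 = 0, rearrange to (I - Q) a = r where r[i] = P(i -> 1):
  [3/4, 0, -1/12, -1/6] . (a_2, a_3, a_4, a_5) = 1/6
  [0, 5/6, -5/12, -1/4] . (a_2, a_3, a_4, a_5) = 1/12
  [-1/12, -1/4, 11/12, -1/12] . (a_2, a_3, a_4, a_5) = 1/2
  [-1/3, 0, -1/3, 3/4] . (a_2, a_3, a_4, a_5) = 0

Solving yields:
  a_2 = 2629/6005
  a_3 = 4074/6005
  a_4 = 4931/6005
  a_5 = 672/1201

Starting state is 5, so the absorption probability is a_5 = 672/1201.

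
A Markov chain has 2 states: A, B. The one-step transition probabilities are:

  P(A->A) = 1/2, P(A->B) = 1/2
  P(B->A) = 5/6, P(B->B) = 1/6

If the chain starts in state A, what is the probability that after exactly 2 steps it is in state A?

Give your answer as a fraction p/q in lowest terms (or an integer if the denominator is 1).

Computing P^2 by repeated multiplication:
P^1 =
  A: [1/2, 1/2]
  B: [5/6, 1/6]
P^2 =
  A: [2/3, 1/3]
  B: [5/9, 4/9]

(P^2)[A -> A] = 2/3

Answer: 2/3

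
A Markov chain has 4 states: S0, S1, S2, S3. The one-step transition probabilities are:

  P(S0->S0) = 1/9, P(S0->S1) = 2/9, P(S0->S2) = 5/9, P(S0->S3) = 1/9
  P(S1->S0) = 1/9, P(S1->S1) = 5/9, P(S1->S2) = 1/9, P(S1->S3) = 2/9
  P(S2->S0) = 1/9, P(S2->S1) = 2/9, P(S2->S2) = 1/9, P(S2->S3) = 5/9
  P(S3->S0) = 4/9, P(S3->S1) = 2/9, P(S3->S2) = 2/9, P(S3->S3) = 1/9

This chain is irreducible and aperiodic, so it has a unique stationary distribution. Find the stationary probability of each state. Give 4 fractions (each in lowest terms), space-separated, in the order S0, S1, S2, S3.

The stationary distribution satisfies pi = pi * P, i.e.:
  pi_S0 = 1/9*pi_S0 + 1/9*pi_S1 + 1/9*pi_S2 + 4/9*pi_S3
  pi_S1 = 2/9*pi_S0 + 5/9*pi_S1 + 2/9*pi_S2 + 2/9*pi_S3
  pi_S2 = 5/9*pi_S0 + 1/9*pi_S1 + 1/9*pi_S2 + 2/9*pi_S3
  pi_S3 = 1/9*pi_S0 + 2/9*pi_S1 + 5/9*pi_S2 + 1/9*pi_S3
with normalization: pi_S0 + pi_S1 + pi_S2 + pi_S3 = 1.

Using the first 3 balance equations plus normalization, the linear system A*pi = b is:
  [-8/9, 1/9, 1/9, 4/9] . pi = 0
  [2/9, -4/9, 2/9, 2/9] . pi = 0
  [5/9, 1/9, -8/9, 2/9] . pi = 0
  [1, 1, 1, 1] . pi = 1

Solving yields:
  pi_S0 = 25/129
  pi_S1 = 1/3
  pi_S2 = 29/129
  pi_S3 = 32/129

Verification (pi * P):
  25/129*1/9 + 1/3*1/9 + 29/129*1/9 + 32/129*4/9 = 25/129 = pi_S0  (ok)
  25/129*2/9 + 1/3*5/9 + 29/129*2/9 + 32/129*2/9 = 1/3 = pi_S1  (ok)
  25/129*5/9 + 1/3*1/9 + 29/129*1/9 + 32/129*2/9 = 29/129 = pi_S2  (ok)
  25/129*1/9 + 1/3*2/9 + 29/129*5/9 + 32/129*1/9 = 32/129 = pi_S3  (ok)

Answer: 25/129 1/3 29/129 32/129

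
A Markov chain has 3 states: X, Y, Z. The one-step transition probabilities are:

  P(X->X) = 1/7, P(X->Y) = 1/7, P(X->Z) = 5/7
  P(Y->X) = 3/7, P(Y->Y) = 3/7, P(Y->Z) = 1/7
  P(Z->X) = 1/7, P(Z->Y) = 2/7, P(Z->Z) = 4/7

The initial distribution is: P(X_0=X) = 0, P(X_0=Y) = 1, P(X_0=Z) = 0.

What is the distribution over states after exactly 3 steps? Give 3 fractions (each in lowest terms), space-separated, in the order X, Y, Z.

Propagating the distribution step by step (d_{t+1} = d_t * P):
d_0 = (X=0, Y=1, Z=0)
  d_1[X] = 0*1/7 + 1*3/7 + 0*1/7 = 3/7
  d_1[Y] = 0*1/7 + 1*3/7 + 0*2/7 = 3/7
  d_1[Z] = 0*5/7 + 1*1/7 + 0*4/7 = 1/7
d_1 = (X=3/7, Y=3/7, Z=1/7)
  d_2[X] = 3/7*1/7 + 3/7*3/7 + 1/7*1/7 = 13/49
  d_2[Y] = 3/7*1/7 + 3/7*3/7 + 1/7*2/7 = 2/7
  d_2[Z] = 3/7*5/7 + 3/7*1/7 + 1/7*4/7 = 22/49
d_2 = (X=13/49, Y=2/7, Z=22/49)
  d_3[X] = 13/49*1/7 + 2/7*3/7 + 22/49*1/7 = 11/49
  d_3[Y] = 13/49*1/7 + 2/7*3/7 + 22/49*2/7 = 99/343
  d_3[Z] = 13/49*5/7 + 2/7*1/7 + 22/49*4/7 = 167/343
d_3 = (X=11/49, Y=99/343, Z=167/343)

Answer: 11/49 99/343 167/343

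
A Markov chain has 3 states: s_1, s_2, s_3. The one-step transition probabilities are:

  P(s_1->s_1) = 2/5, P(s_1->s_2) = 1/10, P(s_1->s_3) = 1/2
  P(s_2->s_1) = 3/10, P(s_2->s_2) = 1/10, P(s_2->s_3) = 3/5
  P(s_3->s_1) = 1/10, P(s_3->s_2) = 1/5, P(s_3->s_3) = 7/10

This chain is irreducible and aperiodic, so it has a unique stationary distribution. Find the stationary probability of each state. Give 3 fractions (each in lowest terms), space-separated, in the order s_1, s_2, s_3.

The stationary distribution satisfies pi = pi * P, i.e.:
  pi_s_1 = 2/5*pi_s_1 + 3/10*pi_s_2 + 1/10*pi_s_3
  pi_s_2 = 1/10*pi_s_1 + 1/10*pi_s_2 + 1/5*pi_s_3
  pi_s_3 = 1/2*pi_s_1 + 3/5*pi_s_2 + 7/10*pi_s_3
with normalization: pi_s_1 + pi_s_2 + pi_s_3 = 1.

Using the first 2 balance equations plus normalization, the linear system A*pi = b is:
  [-3/5, 3/10, 1/10] . pi = 0
  [1/10, -9/10, 1/5] . pi = 0
  [1, 1, 1] . pi = 1

Solving yields:
  pi_s_1 = 15/79
  pi_s_2 = 13/79
  pi_s_3 = 51/79

Verification (pi * P):
  15/79*2/5 + 13/79*3/10 + 51/79*1/10 = 15/79 = pi_s_1  (ok)
  15/79*1/10 + 13/79*1/10 + 51/79*1/5 = 13/79 = pi_s_2  (ok)
  15/79*1/2 + 13/79*3/5 + 51/79*7/10 = 51/79 = pi_s_3  (ok)

Answer: 15/79 13/79 51/79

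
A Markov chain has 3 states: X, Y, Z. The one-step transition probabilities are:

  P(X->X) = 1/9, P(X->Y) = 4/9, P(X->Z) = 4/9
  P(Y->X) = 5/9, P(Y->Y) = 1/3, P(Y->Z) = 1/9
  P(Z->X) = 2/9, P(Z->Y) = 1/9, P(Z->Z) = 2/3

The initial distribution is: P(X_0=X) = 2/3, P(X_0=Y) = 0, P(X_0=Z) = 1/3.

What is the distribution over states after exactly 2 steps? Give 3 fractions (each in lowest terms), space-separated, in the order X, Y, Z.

Propagating the distribution step by step (d_{t+1} = d_t * P):
d_0 = (X=2/3, Y=0, Z=1/3)
  d_1[X] = 2/3*1/9 + 0*5/9 + 1/3*2/9 = 4/27
  d_1[Y] = 2/3*4/9 + 0*1/3 + 1/3*1/9 = 1/3
  d_1[Z] = 2/3*4/9 + 0*1/9 + 1/3*2/3 = 14/27
d_1 = (X=4/27, Y=1/3, Z=14/27)
  d_2[X] = 4/27*1/9 + 1/3*5/9 + 14/27*2/9 = 77/243
  d_2[Y] = 4/27*4/9 + 1/3*1/3 + 14/27*1/9 = 19/81
  d_2[Z] = 4/27*4/9 + 1/3*1/9 + 14/27*2/3 = 109/243
d_2 = (X=77/243, Y=19/81, Z=109/243)

Answer: 77/243 19/81 109/243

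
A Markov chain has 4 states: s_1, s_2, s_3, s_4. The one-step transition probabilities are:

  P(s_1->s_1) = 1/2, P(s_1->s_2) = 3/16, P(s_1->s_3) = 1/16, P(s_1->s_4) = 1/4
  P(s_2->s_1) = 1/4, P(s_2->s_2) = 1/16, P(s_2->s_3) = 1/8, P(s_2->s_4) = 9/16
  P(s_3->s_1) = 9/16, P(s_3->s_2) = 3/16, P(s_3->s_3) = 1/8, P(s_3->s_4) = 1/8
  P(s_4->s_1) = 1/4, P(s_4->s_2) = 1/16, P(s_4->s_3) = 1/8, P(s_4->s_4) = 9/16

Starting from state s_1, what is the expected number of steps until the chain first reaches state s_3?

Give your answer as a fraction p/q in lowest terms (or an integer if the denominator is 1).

Answer: 52/5

Derivation:
Let h_i = expected steps to first reach s_3 from state i.
Boundary: h_s_3 = 0.
First-step equations for the other states:
  h_s_1 = 1 + 1/2*h_s_1 + 3/16*h_s_2 + 1/16*h_s_3 + 1/4*h_s_4
  h_s_2 = 1 + 1/4*h_s_1 + 1/16*h_s_2 + 1/8*h_s_3 + 9/16*h_s_4
  h_s_4 = 1 + 1/4*h_s_1 + 1/16*h_s_2 + 1/8*h_s_3 + 9/16*h_s_4

Substituting h_s_3 = 0 and rearranging gives the linear system (I - Q) h = 1:
  [1/2, -3/16, -1/4] . (h_s_1, h_s_2, h_s_4) = 1
  [-1/4, 15/16, -9/16] . (h_s_1, h_s_2, h_s_4) = 1
  [-1/4, -1/16, 7/16] . (h_s_1, h_s_2, h_s_4) = 1

Solving yields:
  h_s_1 = 52/5
  h_s_2 = 48/5
  h_s_4 = 48/5

Starting state is s_1, so the expected hitting time is h_s_1 = 52/5.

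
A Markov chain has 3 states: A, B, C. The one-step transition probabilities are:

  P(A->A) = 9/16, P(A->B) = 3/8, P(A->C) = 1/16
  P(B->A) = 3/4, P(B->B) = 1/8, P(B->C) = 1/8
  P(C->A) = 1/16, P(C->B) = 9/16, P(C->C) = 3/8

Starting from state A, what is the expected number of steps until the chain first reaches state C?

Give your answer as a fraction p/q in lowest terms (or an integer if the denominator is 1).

Let h_i = expected steps to first reach C from state i.
Boundary: h_C = 0.
First-step equations for the other states:
  h_A = 1 + 9/16*h_A + 3/8*h_B + 1/16*h_C
  h_B = 1 + 3/4*h_A + 1/8*h_B + 1/8*h_C

Substituting h_C = 0 and rearranging gives the linear system (I - Q) h = 1:
  [7/16, -3/8] . (h_A, h_B) = 1
  [-3/4, 7/8] . (h_A, h_B) = 1

Solving yields:
  h_A = 160/13
  h_B = 152/13

Starting state is A, so the expected hitting time is h_A = 160/13.

Answer: 160/13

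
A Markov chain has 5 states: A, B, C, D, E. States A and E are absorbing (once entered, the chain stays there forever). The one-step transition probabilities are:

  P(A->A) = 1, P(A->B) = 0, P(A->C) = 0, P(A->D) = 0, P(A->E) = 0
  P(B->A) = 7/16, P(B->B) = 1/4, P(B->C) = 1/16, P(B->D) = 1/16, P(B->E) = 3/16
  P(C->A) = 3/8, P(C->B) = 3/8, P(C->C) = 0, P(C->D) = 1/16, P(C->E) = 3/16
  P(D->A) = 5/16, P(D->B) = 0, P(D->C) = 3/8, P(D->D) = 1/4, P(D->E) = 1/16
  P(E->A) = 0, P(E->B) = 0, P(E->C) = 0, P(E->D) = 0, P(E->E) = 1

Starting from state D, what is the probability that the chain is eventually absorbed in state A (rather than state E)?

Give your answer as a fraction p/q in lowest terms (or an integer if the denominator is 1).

Let a_i = P(absorbed in A | start in state i).
Boundary conditions: a_A = 1, a_E = 0.
For each transient state i, a_i = sum_j P(i->j) * a_j:
  a_B = 7/16*a_A + 1/4*a_B + 1/16*a_C + 1/16*a_D + 3/16*a_E
  a_C = 3/8*a_A + 3/8*a_B + 0*a_C + 1/16*a_D + 3/16*a_E
  a_D = 5/16*a_A + 0*a_B + 3/8*a_C + 1/4*a_D + 1/16*a_E

Substituting a_A = 1 and a_E = 0, rearrange to (I - Q) a = r where r[i] = P(i -> A):
  [3/4, -1/16, -1/16] . (a_B, a_C, a_D) = 7/16
  [-3/8, 1, -1/16] . (a_B, a_C, a_D) = 3/8
  [0, -3/8, 3/4] . (a_B, a_C, a_D) = 5/16

Solving yields:
  a_B = 1495/2124
  a_C = 81/118
  a_D = 269/354

Starting state is D, so the absorption probability is a_D = 269/354.

Answer: 269/354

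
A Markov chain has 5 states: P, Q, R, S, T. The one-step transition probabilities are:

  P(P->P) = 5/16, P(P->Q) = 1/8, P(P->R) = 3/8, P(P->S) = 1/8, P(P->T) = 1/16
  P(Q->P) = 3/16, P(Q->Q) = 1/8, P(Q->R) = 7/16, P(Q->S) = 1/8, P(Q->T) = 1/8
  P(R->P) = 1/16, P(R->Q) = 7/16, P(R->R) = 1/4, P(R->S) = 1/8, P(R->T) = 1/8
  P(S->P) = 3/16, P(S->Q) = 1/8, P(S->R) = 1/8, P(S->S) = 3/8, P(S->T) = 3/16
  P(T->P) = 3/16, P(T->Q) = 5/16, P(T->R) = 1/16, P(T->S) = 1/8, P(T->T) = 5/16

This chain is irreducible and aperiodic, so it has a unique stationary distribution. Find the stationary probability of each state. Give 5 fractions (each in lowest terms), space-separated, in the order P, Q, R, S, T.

Answer: 65/369 175/738 197/738 1/6 113/738

Derivation:
The stationary distribution satisfies pi = pi * P, i.e.:
  pi_P = 5/16*pi_P + 3/16*pi_Q + 1/16*pi_R + 3/16*pi_S + 3/16*pi_T
  pi_Q = 1/8*pi_P + 1/8*pi_Q + 7/16*pi_R + 1/8*pi_S + 5/16*pi_T
  pi_R = 3/8*pi_P + 7/16*pi_Q + 1/4*pi_R + 1/8*pi_S + 1/16*pi_T
  pi_S = 1/8*pi_P + 1/8*pi_Q + 1/8*pi_R + 3/8*pi_S + 1/8*pi_T
  pi_T = 1/16*pi_P + 1/8*pi_Q + 1/8*pi_R + 3/16*pi_S + 5/16*pi_T
with normalization: pi_P + pi_Q + pi_R + pi_S + pi_T = 1.

Using the first 4 balance equations plus normalization, the linear system A*pi = b is:
  [-11/16, 3/16, 1/16, 3/16, 3/16] . pi = 0
  [1/8, -7/8, 7/16, 1/8, 5/16] . pi = 0
  [3/8, 7/16, -3/4, 1/8, 1/16] . pi = 0
  [1/8, 1/8, 1/8, -5/8, 1/8] . pi = 0
  [1, 1, 1, 1, 1] . pi = 1

Solving yields:
  pi_P = 65/369
  pi_Q = 175/738
  pi_R = 197/738
  pi_S = 1/6
  pi_T = 113/738

Verification (pi * P):
  65/369*5/16 + 175/738*3/16 + 197/738*1/16 + 1/6*3/16 + 113/738*3/16 = 65/369 = pi_P  (ok)
  65/369*1/8 + 175/738*1/8 + 197/738*7/16 + 1/6*1/8 + 113/738*5/16 = 175/738 = pi_Q  (ok)
  65/369*3/8 + 175/738*7/16 + 197/738*1/4 + 1/6*1/8 + 113/738*1/16 = 197/738 = pi_R  (ok)
  65/369*1/8 + 175/738*1/8 + 197/738*1/8 + 1/6*3/8 + 113/738*1/8 = 1/6 = pi_S  (ok)
  65/369*1/16 + 175/738*1/8 + 197/738*1/8 + 1/6*3/16 + 113/738*5/16 = 113/738 = pi_T  (ok)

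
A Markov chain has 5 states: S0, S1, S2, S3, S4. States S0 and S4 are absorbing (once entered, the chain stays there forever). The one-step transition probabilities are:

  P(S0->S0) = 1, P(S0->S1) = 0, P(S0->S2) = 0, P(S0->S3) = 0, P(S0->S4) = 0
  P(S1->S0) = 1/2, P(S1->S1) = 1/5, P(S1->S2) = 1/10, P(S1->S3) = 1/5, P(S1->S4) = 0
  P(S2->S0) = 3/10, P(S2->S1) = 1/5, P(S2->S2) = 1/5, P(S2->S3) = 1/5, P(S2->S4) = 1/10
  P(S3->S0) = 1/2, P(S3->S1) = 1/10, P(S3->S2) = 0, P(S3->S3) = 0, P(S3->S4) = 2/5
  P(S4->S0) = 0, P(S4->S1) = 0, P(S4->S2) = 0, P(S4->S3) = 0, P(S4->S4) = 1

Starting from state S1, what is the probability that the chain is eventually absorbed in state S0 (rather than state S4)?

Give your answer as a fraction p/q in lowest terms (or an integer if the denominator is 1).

Let a_i = P(absorbed in S0 | start in state i).
Boundary conditions: a_S0 = 1, a_S4 = 0.
For each transient state i, a_i = sum_j P(i->j) * a_j:
  a_S1 = 1/2*a_S0 + 1/5*a_S1 + 1/10*a_S2 + 1/5*a_S3 + 0*a_S4
  a_S2 = 3/10*a_S0 + 1/5*a_S1 + 1/5*a_S2 + 1/5*a_S3 + 1/10*a_S4
  a_S3 = 1/2*a_S0 + 1/10*a_S1 + 0*a_S2 + 0*a_S3 + 2/5*a_S4

Substituting a_S0 = 1 and a_S4 = 0, rearrange to (I - Q) a = r where r[i] = P(i -> S0):
  [4/5, -1/10, -1/5] . (a_S1, a_S2, a_S3) = 1/2
  [-1/5, 4/5, -1/5] . (a_S1, a_S2, a_S3) = 3/10
  [-1/10, 0, 1] . (a_S1, a_S2, a_S3) = 1/2

Solving yields:
  a_S1 = 260/301
  a_S2 = 222/301
  a_S3 = 353/602

Starting state is S1, so the absorption probability is a_S1 = 260/301.

Answer: 260/301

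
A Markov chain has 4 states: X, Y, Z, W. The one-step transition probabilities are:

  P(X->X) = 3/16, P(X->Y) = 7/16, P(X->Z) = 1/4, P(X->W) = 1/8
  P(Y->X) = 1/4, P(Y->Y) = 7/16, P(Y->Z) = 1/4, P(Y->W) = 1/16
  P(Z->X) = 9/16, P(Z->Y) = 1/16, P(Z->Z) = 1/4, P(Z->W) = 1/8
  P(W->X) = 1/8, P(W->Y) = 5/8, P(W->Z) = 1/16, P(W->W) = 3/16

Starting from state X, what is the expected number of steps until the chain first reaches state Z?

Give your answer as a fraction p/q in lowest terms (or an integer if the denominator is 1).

Let h_i = expected steps to first reach Z from state i.
Boundary: h_Z = 0.
First-step equations for the other states:
  h_X = 1 + 3/16*h_X + 7/16*h_Y + 1/4*h_Z + 1/8*h_W
  h_Y = 1 + 1/4*h_X + 7/16*h_Y + 1/4*h_Z + 1/16*h_W
  h_W = 1 + 1/8*h_X + 5/8*h_Y + 1/16*h_Z + 3/16*h_W

Substituting h_Z = 0 and rearranging gives the linear system (I - Q) h = 1:
  [13/16, -7/16, -1/8] . (h_X, h_Y, h_W) = 1
  [-1/4, 9/16, -1/16] . (h_X, h_Y, h_W) = 1
  [-1/8, -5/8, 13/16] . (h_X, h_Y, h_W) = 1

Solving yields:
  h_X = 1296/299
  h_Y = 1280/299
  h_W = 1552/299

Starting state is X, so the expected hitting time is h_X = 1296/299.

Answer: 1296/299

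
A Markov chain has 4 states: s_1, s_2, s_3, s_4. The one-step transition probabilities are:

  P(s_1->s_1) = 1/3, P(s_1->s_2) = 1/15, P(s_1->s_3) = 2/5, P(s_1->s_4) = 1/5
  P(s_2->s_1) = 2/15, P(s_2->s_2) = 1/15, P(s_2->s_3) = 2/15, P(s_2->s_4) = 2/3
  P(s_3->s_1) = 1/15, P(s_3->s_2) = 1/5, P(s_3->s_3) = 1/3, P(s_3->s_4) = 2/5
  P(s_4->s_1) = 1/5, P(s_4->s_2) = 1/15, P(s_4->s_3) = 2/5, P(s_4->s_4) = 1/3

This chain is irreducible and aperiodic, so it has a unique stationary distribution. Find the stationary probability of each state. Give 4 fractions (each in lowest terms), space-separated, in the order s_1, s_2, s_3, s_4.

Answer: 68/403 7/62 43/124 599/1612

Derivation:
The stationary distribution satisfies pi = pi * P, i.e.:
  pi_s_1 = 1/3*pi_s_1 + 2/15*pi_s_2 + 1/15*pi_s_3 + 1/5*pi_s_4
  pi_s_2 = 1/15*pi_s_1 + 1/15*pi_s_2 + 1/5*pi_s_3 + 1/15*pi_s_4
  pi_s_3 = 2/5*pi_s_1 + 2/15*pi_s_2 + 1/3*pi_s_3 + 2/5*pi_s_4
  pi_s_4 = 1/5*pi_s_1 + 2/3*pi_s_2 + 2/5*pi_s_3 + 1/3*pi_s_4
with normalization: pi_s_1 + pi_s_2 + pi_s_3 + pi_s_4 = 1.

Using the first 3 balance equations plus normalization, the linear system A*pi = b is:
  [-2/3, 2/15, 1/15, 1/5] . pi = 0
  [1/15, -14/15, 1/5, 1/15] . pi = 0
  [2/5, 2/15, -2/3, 2/5] . pi = 0
  [1, 1, 1, 1] . pi = 1

Solving yields:
  pi_s_1 = 68/403
  pi_s_2 = 7/62
  pi_s_3 = 43/124
  pi_s_4 = 599/1612

Verification (pi * P):
  68/403*1/3 + 7/62*2/15 + 43/124*1/15 + 599/1612*1/5 = 68/403 = pi_s_1  (ok)
  68/403*1/15 + 7/62*1/15 + 43/124*1/5 + 599/1612*1/15 = 7/62 = pi_s_2  (ok)
  68/403*2/5 + 7/62*2/15 + 43/124*1/3 + 599/1612*2/5 = 43/124 = pi_s_3  (ok)
  68/403*1/5 + 7/62*2/3 + 43/124*2/5 + 599/1612*1/3 = 599/1612 = pi_s_4  (ok)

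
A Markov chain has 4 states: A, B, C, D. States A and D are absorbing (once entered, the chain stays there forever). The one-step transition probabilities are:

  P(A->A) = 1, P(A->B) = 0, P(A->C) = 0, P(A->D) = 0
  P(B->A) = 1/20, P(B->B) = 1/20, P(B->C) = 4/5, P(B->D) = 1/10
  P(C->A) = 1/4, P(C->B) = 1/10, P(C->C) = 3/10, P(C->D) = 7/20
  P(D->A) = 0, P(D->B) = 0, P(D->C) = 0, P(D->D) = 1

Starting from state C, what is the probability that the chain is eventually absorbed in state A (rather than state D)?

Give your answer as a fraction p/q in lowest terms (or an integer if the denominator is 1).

Let a_i = P(absorbed in A | start in state i).
Boundary conditions: a_A = 1, a_D = 0.
For each transient state i, a_i = sum_j P(i->j) * a_j:
  a_B = 1/20*a_A + 1/20*a_B + 4/5*a_C + 1/10*a_D
  a_C = 1/4*a_A + 1/10*a_B + 3/10*a_C + 7/20*a_D

Substituting a_A = 1 and a_D = 0, rearrange to (I - Q) a = r where r[i] = P(i -> A):
  [19/20, -4/5] . (a_B, a_C) = 1/20
  [-1/10, 7/10] . (a_B, a_C) = 1/4

Solving yields:
  a_B = 47/117
  a_C = 97/234

Starting state is C, so the absorption probability is a_C = 97/234.

Answer: 97/234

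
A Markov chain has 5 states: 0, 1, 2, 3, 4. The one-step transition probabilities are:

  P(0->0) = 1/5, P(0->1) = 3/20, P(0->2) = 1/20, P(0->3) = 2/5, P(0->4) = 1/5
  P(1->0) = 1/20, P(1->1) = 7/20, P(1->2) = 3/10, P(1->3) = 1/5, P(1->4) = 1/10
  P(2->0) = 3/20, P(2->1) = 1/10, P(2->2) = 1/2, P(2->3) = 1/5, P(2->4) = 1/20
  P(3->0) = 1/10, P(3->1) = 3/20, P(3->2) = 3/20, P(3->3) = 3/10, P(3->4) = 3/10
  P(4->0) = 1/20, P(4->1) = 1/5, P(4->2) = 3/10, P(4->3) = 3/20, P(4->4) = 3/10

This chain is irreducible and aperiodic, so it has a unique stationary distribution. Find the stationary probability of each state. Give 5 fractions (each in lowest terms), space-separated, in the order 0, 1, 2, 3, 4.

The stationary distribution satisfies pi = pi * P, i.e.:
  pi_0 = 1/5*pi_0 + 1/20*pi_1 + 3/20*pi_2 + 1/10*pi_3 + 1/20*pi_4
  pi_1 = 3/20*pi_0 + 7/20*pi_1 + 1/10*pi_2 + 3/20*pi_3 + 1/5*pi_4
  pi_2 = 1/20*pi_0 + 3/10*pi_1 + 1/2*pi_2 + 3/20*pi_3 + 3/10*pi_4
  pi_3 = 2/5*pi_0 + 1/5*pi_1 + 1/5*pi_2 + 3/10*pi_3 + 3/20*pi_4
  pi_4 = 1/5*pi_0 + 1/10*pi_1 + 1/20*pi_2 + 3/10*pi_3 + 3/10*pi_4
with normalization: pi_0 + pi_1 + pi_2 + pi_3 + pi_4 = 1.

Using the first 4 balance equations plus normalization, the linear system A*pi = b is:
  [-4/5, 1/20, 3/20, 1/10, 1/20] . pi = 0
  [3/20, -13/20, 1/10, 3/20, 1/5] . pi = 0
  [1/20, 3/10, -1/2, 3/20, 3/10] . pi = 0
  [2/5, 1/5, 1/5, -7/10, 3/20] . pi = 0
  [1, 1, 1, 1, 1] . pi = 1

Solving yields:
  pi_0 = 587/5452
  pi_1 = 491/2726
  pi_2 = 4049/13630
  pi_3 = 137/580
  pi_4 = 2439/13630

Verification (pi * P):
  587/5452*1/5 + 491/2726*1/20 + 4049/13630*3/20 + 137/580*1/10 + 2439/13630*1/20 = 587/5452 = pi_0  (ok)
  587/5452*3/20 + 491/2726*7/20 + 4049/13630*1/10 + 137/580*3/20 + 2439/13630*1/5 = 491/2726 = pi_1  (ok)
  587/5452*1/20 + 491/2726*3/10 + 4049/13630*1/2 + 137/580*3/20 + 2439/13630*3/10 = 4049/13630 = pi_2  (ok)
  587/5452*2/5 + 491/2726*1/5 + 4049/13630*1/5 + 137/580*3/10 + 2439/13630*3/20 = 137/580 = pi_3  (ok)
  587/5452*1/5 + 491/2726*1/10 + 4049/13630*1/20 + 137/580*3/10 + 2439/13630*3/10 = 2439/13630 = pi_4  (ok)

Answer: 587/5452 491/2726 4049/13630 137/580 2439/13630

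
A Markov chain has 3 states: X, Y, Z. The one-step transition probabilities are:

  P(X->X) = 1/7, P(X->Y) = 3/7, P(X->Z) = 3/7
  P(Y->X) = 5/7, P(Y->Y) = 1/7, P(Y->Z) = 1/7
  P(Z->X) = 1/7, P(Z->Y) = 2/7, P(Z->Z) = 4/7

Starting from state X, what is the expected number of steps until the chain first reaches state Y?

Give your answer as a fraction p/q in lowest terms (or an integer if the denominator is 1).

Let h_i = expected steps to first reach Y from state i.
Boundary: h_Y = 0.
First-step equations for the other states:
  h_X = 1 + 1/7*h_X + 3/7*h_Y + 3/7*h_Z
  h_Z = 1 + 1/7*h_X + 2/7*h_Y + 4/7*h_Z

Substituting h_Y = 0 and rearranging gives the linear system (I - Q) h = 1:
  [6/7, -3/7] . (h_X, h_Z) = 1
  [-1/7, 3/7] . (h_X, h_Z) = 1

Solving yields:
  h_X = 14/5
  h_Z = 49/15

Starting state is X, so the expected hitting time is h_X = 14/5.

Answer: 14/5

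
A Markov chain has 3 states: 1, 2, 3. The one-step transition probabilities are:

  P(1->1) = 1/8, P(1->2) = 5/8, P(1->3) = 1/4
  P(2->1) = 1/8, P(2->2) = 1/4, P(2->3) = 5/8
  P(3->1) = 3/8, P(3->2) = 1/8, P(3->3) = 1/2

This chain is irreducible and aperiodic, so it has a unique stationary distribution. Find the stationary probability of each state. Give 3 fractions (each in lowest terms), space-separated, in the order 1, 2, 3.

The stationary distribution satisfies pi = pi * P, i.e.:
  pi_1 = 1/8*pi_1 + 1/8*pi_2 + 3/8*pi_3
  pi_2 = 5/8*pi_1 + 1/4*pi_2 + 1/8*pi_3
  pi_3 = 1/4*pi_1 + 5/8*pi_2 + 1/2*pi_3
with normalization: pi_1 + pi_2 + pi_3 = 1.

Using the first 2 balance equations plus normalization, the linear system A*pi = b is:
  [-7/8, 1/8, 3/8] . pi = 0
  [5/8, -3/4, 1/8] . pi = 0
  [1, 1, 1] . pi = 1

Solving yields:
  pi_1 = 19/78
  pi_2 = 11/39
  pi_3 = 37/78

Verification (pi * P):
  19/78*1/8 + 11/39*1/8 + 37/78*3/8 = 19/78 = pi_1  (ok)
  19/78*5/8 + 11/39*1/4 + 37/78*1/8 = 11/39 = pi_2  (ok)
  19/78*1/4 + 11/39*5/8 + 37/78*1/2 = 37/78 = pi_3  (ok)

Answer: 19/78 11/39 37/78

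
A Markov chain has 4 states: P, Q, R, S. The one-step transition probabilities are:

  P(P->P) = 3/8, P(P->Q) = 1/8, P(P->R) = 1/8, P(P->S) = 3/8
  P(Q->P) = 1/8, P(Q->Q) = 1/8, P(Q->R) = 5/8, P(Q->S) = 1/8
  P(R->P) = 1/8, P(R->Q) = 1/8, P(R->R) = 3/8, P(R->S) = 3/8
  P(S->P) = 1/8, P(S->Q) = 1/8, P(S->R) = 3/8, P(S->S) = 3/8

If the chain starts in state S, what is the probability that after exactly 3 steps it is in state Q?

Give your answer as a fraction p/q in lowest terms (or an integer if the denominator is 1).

Answer: 1/8

Derivation:
Computing P^3 by repeated multiplication:
P^1 =
  P: [3/8, 1/8, 1/8, 3/8]
  Q: [1/8, 1/8, 5/8, 1/8]
  R: [1/8, 1/8, 3/8, 3/8]
  S: [1/8, 1/8, 3/8, 3/8]
P^2 =
  P: [7/32, 1/8, 5/16, 11/32]
  Q: [5/32, 1/8, 3/8, 11/32]
  R: [5/32, 1/8, 3/8, 11/32]
  S: [5/32, 1/8, 3/8, 11/32]
P^3 =
  P: [23/128, 1/8, 45/128, 11/32]
  Q: [21/128, 1/8, 47/128, 11/32]
  R: [21/128, 1/8, 47/128, 11/32]
  S: [21/128, 1/8, 47/128, 11/32]

(P^3)[S -> Q] = 1/8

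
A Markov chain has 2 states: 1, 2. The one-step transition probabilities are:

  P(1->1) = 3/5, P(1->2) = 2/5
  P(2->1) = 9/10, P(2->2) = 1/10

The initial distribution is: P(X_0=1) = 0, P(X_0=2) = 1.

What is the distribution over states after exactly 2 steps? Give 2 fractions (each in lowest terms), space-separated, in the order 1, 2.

Answer: 63/100 37/100

Derivation:
Propagating the distribution step by step (d_{t+1} = d_t * P):
d_0 = (1=0, 2=1)
  d_1[1] = 0*3/5 + 1*9/10 = 9/10
  d_1[2] = 0*2/5 + 1*1/10 = 1/10
d_1 = (1=9/10, 2=1/10)
  d_2[1] = 9/10*3/5 + 1/10*9/10 = 63/100
  d_2[2] = 9/10*2/5 + 1/10*1/10 = 37/100
d_2 = (1=63/100, 2=37/100)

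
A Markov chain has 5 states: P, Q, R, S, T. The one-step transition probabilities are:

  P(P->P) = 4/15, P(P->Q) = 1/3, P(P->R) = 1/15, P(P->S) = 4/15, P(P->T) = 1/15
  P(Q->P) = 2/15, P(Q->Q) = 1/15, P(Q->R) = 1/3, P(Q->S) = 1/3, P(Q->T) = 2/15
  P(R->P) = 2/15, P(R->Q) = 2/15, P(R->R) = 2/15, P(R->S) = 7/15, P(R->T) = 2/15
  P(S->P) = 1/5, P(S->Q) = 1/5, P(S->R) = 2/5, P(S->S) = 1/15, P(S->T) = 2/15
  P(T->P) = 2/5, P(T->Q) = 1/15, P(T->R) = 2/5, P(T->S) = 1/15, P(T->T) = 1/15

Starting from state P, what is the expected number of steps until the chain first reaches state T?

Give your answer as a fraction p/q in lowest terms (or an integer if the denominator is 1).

Answer: 11965/1352

Derivation:
Let h_i = expected steps to first reach T from state i.
Boundary: h_T = 0.
First-step equations for the other states:
  h_P = 1 + 4/15*h_P + 1/3*h_Q + 1/15*h_R + 4/15*h_S + 1/15*h_T
  h_Q = 1 + 2/15*h_P + 1/15*h_Q + 1/3*h_R + 1/3*h_S + 2/15*h_T
  h_R = 1 + 2/15*h_P + 2/15*h_Q + 2/15*h_R + 7/15*h_S + 2/15*h_T
  h_S = 1 + 1/5*h_P + 1/5*h_Q + 2/5*h_R + 1/15*h_S + 2/15*h_T

Substituting h_T = 0 and rearranging gives the linear system (I - Q) h = 1:
  [11/15, -1/3, -1/15, -4/15] . (h_P, h_Q, h_R, h_S) = 1
  [-2/15, 14/15, -1/3, -1/3] . (h_P, h_Q, h_R, h_S) = 1
  [-2/15, -2/15, 13/15, -7/15] . (h_P, h_Q, h_R, h_S) = 1
  [-1/5, -1/5, -2/5, 14/15] . (h_P, h_Q, h_R, h_S) = 1

Solving yields:
  h_P = 11965/1352
  h_Q = 855/104
  h_R = 1390/169
  h_S = 1395/169

Starting state is P, so the expected hitting time is h_P = 11965/1352.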